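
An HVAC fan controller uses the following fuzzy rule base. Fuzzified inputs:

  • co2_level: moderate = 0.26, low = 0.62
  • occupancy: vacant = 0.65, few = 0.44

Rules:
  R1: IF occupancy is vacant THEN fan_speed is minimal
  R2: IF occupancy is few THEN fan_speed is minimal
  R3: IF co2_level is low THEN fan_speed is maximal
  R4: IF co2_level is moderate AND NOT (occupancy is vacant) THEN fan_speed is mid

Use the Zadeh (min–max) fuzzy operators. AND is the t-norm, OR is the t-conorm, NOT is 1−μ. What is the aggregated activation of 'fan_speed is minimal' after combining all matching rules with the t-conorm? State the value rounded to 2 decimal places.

R1: vacant=0.65 → w = 0.65
R2: few=0.44 → w = 0.44
R3: low=0.62 → w = 0.62
R4: moderate=0.26, ¬vacant=1−0.65=0.35; AND[min(a, b)] → w = 0.26
Rules with consequent 'minimal': {R1, R2} → strengths 0.65, 0.44
Aggregate via t-conorm [max(a, b)]: 0.65

0.65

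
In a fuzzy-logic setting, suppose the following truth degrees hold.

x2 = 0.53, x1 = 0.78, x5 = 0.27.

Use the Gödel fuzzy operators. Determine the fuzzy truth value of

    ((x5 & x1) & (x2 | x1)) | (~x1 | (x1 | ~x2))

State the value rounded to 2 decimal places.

x5 & x1 = min(a, b) on (0.27, 0.78) = 0.27
x2 | x1 = max(a, b) on (0.53, 0.78) = 0.78
(x5 & x1) & (x2 | x1) = min(a, b) on (0.27, 0.78) = 0.27
~x1 = 1 − 0.78 = 0.22
~x2 = 1 − 0.53 = 0.47
x1 | ~x2 = max(a, b) on (0.78, 0.47) = 0.78
~x1 | (x1 | ~x2) = max(a, b) on (0.22, 0.78) = 0.78
((x5 & x1) & (x2 | x1)) | (~x1 | (x1 | ~x2)) = max(a, b) on (0.27, 0.78) = 0.78

0.78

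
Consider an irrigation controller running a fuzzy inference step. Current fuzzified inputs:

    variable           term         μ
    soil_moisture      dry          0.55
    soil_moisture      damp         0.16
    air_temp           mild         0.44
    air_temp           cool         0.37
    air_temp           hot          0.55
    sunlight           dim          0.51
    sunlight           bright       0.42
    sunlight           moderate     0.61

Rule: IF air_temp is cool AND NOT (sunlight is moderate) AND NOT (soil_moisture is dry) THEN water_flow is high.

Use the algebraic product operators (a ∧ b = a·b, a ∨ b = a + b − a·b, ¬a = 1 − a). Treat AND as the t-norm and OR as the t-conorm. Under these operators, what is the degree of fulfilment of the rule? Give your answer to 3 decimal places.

0.065

firing strength: cool=0.37, ¬moderate=1−0.61=0.39, ¬dry=1−0.55=0.45; AND[a·b] → w = 0.0649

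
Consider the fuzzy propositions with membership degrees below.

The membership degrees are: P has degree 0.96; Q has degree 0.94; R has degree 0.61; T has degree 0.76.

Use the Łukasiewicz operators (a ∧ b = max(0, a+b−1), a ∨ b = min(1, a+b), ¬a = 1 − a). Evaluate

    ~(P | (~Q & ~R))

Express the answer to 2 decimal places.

0.04

~Q = 1 − 0.94 = 0.06
~R = 1 − 0.61 = 0.39
~Q & ~R = max(0, a+b−1) on (0.06, 0.39) = 0.00
P | (~Q & ~R) = min(1, a+b) on (0.96, 0.00) = 0.96
~(P | (~Q & ~R)) = 1 − 0.96 = 0.04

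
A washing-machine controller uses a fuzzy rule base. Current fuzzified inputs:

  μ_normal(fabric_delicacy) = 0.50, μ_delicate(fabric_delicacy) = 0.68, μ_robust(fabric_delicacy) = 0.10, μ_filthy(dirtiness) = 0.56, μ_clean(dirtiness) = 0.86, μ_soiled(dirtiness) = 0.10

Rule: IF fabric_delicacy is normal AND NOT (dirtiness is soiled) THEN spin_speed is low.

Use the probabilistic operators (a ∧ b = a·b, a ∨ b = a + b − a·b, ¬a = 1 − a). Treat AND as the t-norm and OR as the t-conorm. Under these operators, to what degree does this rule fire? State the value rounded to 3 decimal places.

0.450

firing strength: normal=0.50, ¬soiled=1−0.10=0.90; AND[a·b] → w = 0.4500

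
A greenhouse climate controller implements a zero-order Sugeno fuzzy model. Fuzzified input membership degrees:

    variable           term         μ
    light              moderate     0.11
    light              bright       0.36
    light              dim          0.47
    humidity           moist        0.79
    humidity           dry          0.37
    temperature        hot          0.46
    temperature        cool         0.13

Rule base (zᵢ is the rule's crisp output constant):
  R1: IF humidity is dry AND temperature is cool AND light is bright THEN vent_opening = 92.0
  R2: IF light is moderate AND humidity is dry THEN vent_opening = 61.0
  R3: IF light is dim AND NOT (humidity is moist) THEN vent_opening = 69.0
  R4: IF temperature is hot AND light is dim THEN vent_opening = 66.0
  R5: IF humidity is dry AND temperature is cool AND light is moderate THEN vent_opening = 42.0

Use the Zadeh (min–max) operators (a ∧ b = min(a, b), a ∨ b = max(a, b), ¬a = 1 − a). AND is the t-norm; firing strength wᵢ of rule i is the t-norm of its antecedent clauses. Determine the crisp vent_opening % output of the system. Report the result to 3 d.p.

66.804

R1 (z=92.0): dry=0.37, cool=0.13, bright=0.36; AND[min(a, b)] → w = 0.13
R2 (z=61.0): moderate=0.11, dry=0.37; AND[min(a, b)] → w = 0.11
R3 (z=69.0): dim=0.47, ¬moist=1−0.79=0.21; AND[min(a, b)] → w = 0.21
R4 (z=66.0): hot=0.46, dim=0.47; AND[min(a, b)] → w = 0.46
R5 (z=42.0): dry=0.37, cool=0.13, moderate=0.11; AND[min(a, b)] → w = 0.11
Weighted average = (0.13·92.0 + 0.11·61.0 + 0.21·69.0 + 0.46·66.0 + 0.11·42.0) / (0.13 + 0.11 + 0.21 + 0.46 + 0.11)
  = 68.1400 / 1.0200 = 66.804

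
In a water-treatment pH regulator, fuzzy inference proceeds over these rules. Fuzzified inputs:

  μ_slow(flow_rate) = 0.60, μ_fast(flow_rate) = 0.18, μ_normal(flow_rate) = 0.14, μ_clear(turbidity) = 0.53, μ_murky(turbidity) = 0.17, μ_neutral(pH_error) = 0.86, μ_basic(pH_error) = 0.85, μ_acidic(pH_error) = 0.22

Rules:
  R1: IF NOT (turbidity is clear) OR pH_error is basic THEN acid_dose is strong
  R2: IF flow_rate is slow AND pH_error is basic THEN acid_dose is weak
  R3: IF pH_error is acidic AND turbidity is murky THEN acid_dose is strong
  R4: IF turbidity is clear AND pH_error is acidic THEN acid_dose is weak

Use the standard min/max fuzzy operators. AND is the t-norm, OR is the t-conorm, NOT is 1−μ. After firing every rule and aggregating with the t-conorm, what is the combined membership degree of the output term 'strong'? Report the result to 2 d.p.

0.85

R1: ¬clear=1−0.53=0.47, basic=0.85; OR[max(a, b)] → w = 0.85
R2: slow=0.60, basic=0.85; AND[min(a, b)] → w = 0.60
R3: acidic=0.22, murky=0.17; AND[min(a, b)] → w = 0.17
R4: clear=0.53, acidic=0.22; AND[min(a, b)] → w = 0.22
Rules with consequent 'strong': {R1, R3} → strengths 0.85, 0.17
Aggregate via t-conorm [max(a, b)]: 0.85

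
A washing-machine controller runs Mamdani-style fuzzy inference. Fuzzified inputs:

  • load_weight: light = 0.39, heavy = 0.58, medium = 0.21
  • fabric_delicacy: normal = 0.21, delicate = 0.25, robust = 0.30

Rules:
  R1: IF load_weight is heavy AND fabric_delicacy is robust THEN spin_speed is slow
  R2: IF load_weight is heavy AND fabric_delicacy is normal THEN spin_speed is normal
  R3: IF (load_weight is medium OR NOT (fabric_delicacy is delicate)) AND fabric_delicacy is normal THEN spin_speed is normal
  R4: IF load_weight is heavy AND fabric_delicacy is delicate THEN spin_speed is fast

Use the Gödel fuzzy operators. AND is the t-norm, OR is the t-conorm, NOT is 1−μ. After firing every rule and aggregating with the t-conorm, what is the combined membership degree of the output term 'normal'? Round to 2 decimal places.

R1: heavy=0.58, robust=0.30; AND[min(a, b)] → w = 0.30
R2: heavy=0.58, normal=0.21; AND[min(a, b)] → w = 0.21
R3: (medium=0.21 OR ¬delicate=1−0.25=0.75) = 0.75; AND[min(a, b)] with normal=0.21 → w = 0.21
R4: heavy=0.58, delicate=0.25; AND[min(a, b)] → w = 0.25
Rules with consequent 'normal': {R2, R3} → strengths 0.21, 0.21
Aggregate via t-conorm [max(a, b)]: 0.21

0.21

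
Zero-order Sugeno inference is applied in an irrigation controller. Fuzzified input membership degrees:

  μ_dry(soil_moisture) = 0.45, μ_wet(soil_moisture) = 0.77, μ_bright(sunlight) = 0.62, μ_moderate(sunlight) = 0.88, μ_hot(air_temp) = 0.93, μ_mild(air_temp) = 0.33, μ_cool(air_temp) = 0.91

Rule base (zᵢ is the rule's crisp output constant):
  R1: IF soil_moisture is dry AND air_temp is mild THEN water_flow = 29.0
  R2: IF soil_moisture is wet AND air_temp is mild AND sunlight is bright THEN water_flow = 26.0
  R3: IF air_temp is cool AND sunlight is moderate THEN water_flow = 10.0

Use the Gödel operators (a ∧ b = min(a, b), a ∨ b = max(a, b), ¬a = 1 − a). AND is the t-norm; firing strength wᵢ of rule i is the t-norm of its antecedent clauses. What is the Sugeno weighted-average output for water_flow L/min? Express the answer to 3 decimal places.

R1 (z=29.0): dry=0.45, mild=0.33; AND[min(a, b)] → w = 0.33
R2 (z=26.0): wet=0.77, mild=0.33, bright=0.62; AND[min(a, b)] → w = 0.33
R3 (z=10.0): cool=0.91, moderate=0.88; AND[min(a, b)] → w = 0.88
Weighted average = (0.33·29.0 + 0.33·26.0 + 0.88·10.0) / (0.33 + 0.33 + 0.88)
  = 26.9500 / 1.5400 = 17.500

17.500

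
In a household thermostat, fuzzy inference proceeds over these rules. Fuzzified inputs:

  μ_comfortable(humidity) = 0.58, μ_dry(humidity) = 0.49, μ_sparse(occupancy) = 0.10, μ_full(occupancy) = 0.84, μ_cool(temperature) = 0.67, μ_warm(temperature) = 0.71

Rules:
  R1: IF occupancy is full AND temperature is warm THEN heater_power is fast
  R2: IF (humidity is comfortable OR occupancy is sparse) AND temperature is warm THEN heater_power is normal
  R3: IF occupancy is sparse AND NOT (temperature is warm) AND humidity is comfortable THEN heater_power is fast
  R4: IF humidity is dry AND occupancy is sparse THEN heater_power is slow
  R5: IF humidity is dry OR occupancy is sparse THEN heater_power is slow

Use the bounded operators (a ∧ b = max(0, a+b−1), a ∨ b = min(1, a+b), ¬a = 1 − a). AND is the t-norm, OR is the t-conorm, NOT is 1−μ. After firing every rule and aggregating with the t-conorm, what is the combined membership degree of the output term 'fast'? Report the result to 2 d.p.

R1: full=0.84, warm=0.71; AND[max(0, a+b−1)] → w = 0.55
R2: (comfortable=0.58 OR sparse=0.10) = 0.68; AND[max(0, a+b−1)] with warm=0.71 → w = 0.39
R3: sparse=0.10, ¬warm=1−0.71=0.29, comfortable=0.58; AND[max(0, a+b−1)] → w = 0.00
R4: dry=0.49, sparse=0.10; AND[max(0, a+b−1)] → w = 0.00
R5: dry=0.49, sparse=0.10; OR[min(1, a+b)] → w = 0.59
Rules with consequent 'fast': {R1, R3} → strengths 0.55, 0.00
Aggregate via t-conorm [min(1, a+b)]: 0.55

0.55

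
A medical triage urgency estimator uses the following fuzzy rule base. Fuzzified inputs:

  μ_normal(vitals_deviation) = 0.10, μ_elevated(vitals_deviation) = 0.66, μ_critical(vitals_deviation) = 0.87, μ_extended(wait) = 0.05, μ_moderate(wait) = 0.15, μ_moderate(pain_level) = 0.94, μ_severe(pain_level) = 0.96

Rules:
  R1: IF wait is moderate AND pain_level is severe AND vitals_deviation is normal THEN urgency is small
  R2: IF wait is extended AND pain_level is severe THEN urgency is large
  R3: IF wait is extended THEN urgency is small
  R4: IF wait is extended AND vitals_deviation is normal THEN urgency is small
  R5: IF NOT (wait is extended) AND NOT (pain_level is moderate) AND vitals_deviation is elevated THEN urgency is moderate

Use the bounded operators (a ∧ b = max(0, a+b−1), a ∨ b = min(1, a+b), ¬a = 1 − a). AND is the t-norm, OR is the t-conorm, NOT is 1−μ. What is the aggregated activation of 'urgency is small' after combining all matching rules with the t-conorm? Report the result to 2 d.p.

R1: moderate=0.15, severe=0.96, normal=0.10; AND[max(0, a+b−1)] → w = 0.00
R2: extended=0.05, severe=0.96; AND[max(0, a+b−1)] → w = 0.01
R3: extended=0.05 → w = 0.05
R4: extended=0.05, normal=0.10; AND[max(0, a+b−1)] → w = 0.00
R5: ¬extended=1−0.05=0.95, ¬moderate=1−0.94=0.06, elevated=0.66; AND[max(0, a+b−1)] → w = 0.00
Rules with consequent 'small': {R1, R3, R4} → strengths 0.00, 0.05, 0.00
Aggregate via t-conorm [min(1, a+b)]: 0.05

0.05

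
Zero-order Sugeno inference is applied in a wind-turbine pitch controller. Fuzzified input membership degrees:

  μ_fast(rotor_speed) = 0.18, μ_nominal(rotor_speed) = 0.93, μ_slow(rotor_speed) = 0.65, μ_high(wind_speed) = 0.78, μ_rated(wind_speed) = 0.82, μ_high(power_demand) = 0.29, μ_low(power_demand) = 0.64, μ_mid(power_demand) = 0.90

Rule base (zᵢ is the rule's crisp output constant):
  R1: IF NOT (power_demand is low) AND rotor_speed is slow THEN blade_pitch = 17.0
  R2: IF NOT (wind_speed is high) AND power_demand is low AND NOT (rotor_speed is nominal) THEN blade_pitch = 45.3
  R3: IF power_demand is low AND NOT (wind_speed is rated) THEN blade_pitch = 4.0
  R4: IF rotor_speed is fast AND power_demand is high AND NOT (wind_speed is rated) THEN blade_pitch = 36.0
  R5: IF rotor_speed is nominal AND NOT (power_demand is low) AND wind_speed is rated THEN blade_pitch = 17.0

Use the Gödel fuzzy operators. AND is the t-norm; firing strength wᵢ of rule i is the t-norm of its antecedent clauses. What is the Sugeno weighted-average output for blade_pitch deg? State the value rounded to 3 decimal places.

R1 (z=17.0): ¬low=1−0.64=0.36, slow=0.65; AND[min(a, b)] → w = 0.36
R2 (z=45.3): ¬high=1−0.78=0.22, low=0.64, ¬nominal=1−0.93=0.07; AND[min(a, b)] → w = 0.07
R3 (z=4.0): low=0.64, ¬rated=1−0.82=0.18; AND[min(a, b)] → w = 0.18
R4 (z=36.0): fast=0.18, high=0.29, ¬rated=1−0.82=0.18; AND[min(a, b)] → w = 0.18
R5 (z=17.0): nominal=0.93, ¬low=1−0.64=0.36, rated=0.82; AND[min(a, b)] → w = 0.36
Weighted average = (0.36·17.0 + 0.07·45.3 + 0.18·4.0 + 0.18·36.0 + 0.36·17.0) / (0.36 + 0.07 + 0.18 + 0.18 + 0.36)
  = 22.6110 / 1.1500 = 19.662

19.662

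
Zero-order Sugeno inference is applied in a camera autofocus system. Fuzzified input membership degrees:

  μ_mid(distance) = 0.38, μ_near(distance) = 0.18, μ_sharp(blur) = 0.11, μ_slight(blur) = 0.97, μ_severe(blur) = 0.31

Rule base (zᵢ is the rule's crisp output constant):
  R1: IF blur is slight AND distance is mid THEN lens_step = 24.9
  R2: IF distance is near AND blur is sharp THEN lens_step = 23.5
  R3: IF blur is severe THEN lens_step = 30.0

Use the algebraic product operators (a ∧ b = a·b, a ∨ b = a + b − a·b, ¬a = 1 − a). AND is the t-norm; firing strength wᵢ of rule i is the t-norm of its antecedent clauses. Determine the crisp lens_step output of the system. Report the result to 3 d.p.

27.124

R1 (z=24.9): slight=0.97, mid=0.38; AND[a·b] → w = 0.3686
R2 (z=23.5): near=0.18, sharp=0.11; AND[a·b] → w = 0.0198
R3 (z=30.0): severe=0.31 → w = 0.3100
Weighted average = (0.3686·24.9 + 0.0198·23.5 + 0.3100·30.0) / (0.3686 + 0.0198 + 0.3100)
  = 18.9434 / 0.6984 = 27.124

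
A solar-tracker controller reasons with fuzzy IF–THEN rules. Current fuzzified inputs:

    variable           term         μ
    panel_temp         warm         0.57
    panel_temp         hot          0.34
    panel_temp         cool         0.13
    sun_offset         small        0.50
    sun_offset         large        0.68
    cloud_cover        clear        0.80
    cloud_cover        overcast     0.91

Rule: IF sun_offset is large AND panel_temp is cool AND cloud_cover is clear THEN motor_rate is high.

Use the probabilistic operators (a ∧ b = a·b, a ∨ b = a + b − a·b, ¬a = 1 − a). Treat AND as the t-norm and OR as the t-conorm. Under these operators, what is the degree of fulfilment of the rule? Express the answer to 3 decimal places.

firing strength: large=0.68, cool=0.13, clear=0.80; AND[a·b] → w = 0.0707

0.071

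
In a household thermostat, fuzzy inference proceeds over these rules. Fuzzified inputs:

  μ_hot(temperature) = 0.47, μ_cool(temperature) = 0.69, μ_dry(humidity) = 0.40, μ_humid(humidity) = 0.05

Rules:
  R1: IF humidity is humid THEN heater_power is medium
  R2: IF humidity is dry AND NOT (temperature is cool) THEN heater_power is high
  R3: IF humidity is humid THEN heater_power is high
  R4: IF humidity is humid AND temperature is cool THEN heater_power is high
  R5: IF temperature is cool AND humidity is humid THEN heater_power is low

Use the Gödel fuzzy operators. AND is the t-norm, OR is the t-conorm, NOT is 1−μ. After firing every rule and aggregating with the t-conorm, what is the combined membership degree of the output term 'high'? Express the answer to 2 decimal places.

0.31

R1: humid=0.05 → w = 0.05
R2: dry=0.40, ¬cool=1−0.69=0.31; AND[min(a, b)] → w = 0.31
R3: humid=0.05 → w = 0.05
R4: humid=0.05, cool=0.69; AND[min(a, b)] → w = 0.05
R5: cool=0.69, humid=0.05; AND[min(a, b)] → w = 0.05
Rules with consequent 'high': {R2, R3, R4} → strengths 0.31, 0.05, 0.05
Aggregate via t-conorm [max(a, b)]: 0.31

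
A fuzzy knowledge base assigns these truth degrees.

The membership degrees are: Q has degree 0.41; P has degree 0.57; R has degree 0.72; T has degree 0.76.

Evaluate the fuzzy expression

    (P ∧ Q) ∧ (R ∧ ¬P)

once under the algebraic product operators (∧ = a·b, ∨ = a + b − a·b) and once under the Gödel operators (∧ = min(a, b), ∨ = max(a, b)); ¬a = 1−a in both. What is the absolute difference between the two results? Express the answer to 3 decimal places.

0.338

Under algebraic product:
  P ∧ Q = a·b on (0.5700, 0.4100) = 0.2337
  ¬P = 1 − 0.5700 = 0.4300
  R ∧ ¬P = a·b on (0.7200, 0.4300) = 0.3096
  (P ∧ Q) ∧ (R ∧ ¬P) = a·b on (0.2337, 0.3096) = 0.0724
  → value = 0.0724
Under Gödel:
  P ∧ Q = min(a, b) on (0.57, 0.41) = 0.41
  ¬P = 1 − 0.57 = 0.43
  R ∧ ¬P = min(a, b) on (0.72, 0.43) = 0.43
  (P ∧ Q) ∧ (R ∧ ¬P) = min(a, b) on (0.41, 0.43) = 0.41
  → value = 0.4100
|0.0724 − 0.4100| = 0.338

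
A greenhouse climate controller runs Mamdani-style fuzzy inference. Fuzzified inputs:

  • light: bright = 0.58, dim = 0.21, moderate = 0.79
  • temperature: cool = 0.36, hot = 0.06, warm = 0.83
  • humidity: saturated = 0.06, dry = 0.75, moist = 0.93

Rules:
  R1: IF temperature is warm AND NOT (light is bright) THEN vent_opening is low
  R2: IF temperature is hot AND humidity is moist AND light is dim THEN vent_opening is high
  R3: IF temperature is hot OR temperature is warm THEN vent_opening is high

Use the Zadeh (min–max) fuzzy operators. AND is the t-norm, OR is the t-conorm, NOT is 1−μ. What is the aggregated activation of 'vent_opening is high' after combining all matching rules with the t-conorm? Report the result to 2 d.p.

0.83

R1: warm=0.83, ¬bright=1−0.58=0.42; AND[min(a, b)] → w = 0.42
R2: hot=0.06, moist=0.93, dim=0.21; AND[min(a, b)] → w = 0.06
R3: hot=0.06, warm=0.83; OR[max(a, b)] → w = 0.83
Rules with consequent 'high': {R2, R3} → strengths 0.06, 0.83
Aggregate via t-conorm [max(a, b)]: 0.83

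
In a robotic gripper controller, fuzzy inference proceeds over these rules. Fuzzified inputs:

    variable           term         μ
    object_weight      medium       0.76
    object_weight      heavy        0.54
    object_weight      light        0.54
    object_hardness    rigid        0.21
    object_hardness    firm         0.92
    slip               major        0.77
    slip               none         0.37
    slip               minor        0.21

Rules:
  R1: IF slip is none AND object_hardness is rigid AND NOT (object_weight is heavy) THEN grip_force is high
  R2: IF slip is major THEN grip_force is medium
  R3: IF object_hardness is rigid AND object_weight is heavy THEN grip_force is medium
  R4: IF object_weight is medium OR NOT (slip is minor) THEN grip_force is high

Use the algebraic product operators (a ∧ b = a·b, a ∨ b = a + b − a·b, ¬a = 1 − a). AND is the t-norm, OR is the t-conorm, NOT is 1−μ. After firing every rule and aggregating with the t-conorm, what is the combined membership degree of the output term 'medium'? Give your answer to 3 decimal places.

R1: none=0.37, rigid=0.21, ¬heavy=1−0.54=0.46; AND[a·b] → w = 0.0357
R2: major=0.77 → w = 0.7700
R3: rigid=0.21, heavy=0.54; AND[a·b] → w = 0.1134
R4: medium=0.76, ¬minor=1−0.21=0.79; OR[a + b − a·b] → w = 0.9496
Rules with consequent 'medium': {R2, R3} → strengths 0.7700, 0.1134
Aggregate via t-conorm [a + b − a·b]: 0.7961

0.796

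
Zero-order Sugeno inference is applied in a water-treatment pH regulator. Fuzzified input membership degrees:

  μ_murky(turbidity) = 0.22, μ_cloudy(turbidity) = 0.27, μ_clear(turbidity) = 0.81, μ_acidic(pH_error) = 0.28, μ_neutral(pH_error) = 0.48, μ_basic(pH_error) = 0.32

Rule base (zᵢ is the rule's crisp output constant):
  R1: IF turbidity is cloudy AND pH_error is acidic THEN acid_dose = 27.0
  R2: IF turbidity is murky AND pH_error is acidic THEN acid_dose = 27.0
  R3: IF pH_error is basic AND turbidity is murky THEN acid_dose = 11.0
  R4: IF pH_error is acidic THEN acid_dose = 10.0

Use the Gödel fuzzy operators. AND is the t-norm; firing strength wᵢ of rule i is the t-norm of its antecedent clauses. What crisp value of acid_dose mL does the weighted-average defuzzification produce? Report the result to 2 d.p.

18.64

R1 (z=27.0): cloudy=0.27, acidic=0.28; AND[min(a, b)] → w = 0.27
R2 (z=27.0): murky=0.22, acidic=0.28; AND[min(a, b)] → w = 0.22
R3 (z=11.0): basic=0.32, murky=0.22; AND[min(a, b)] → w = 0.22
R4 (z=10.0): acidic=0.28 → w = 0.28
Weighted average = (0.27·27.0 + 0.22·27.0 + 0.22·11.0 + 0.28·10.0) / (0.27 + 0.22 + 0.22 + 0.28)
  = 18.4500 / 0.9900 = 18.64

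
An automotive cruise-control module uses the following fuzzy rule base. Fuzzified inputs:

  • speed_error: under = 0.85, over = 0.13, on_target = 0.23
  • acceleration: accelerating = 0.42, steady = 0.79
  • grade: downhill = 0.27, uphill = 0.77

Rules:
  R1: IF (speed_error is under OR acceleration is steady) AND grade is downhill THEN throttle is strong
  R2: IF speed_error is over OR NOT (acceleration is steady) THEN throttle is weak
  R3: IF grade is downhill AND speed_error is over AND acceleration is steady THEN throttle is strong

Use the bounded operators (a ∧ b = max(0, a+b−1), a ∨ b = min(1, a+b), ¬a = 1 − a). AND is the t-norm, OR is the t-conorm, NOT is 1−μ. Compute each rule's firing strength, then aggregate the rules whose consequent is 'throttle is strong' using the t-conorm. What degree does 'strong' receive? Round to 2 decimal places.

R1: (under=0.85 OR steady=0.79) = 1.00; AND[max(0, a+b−1)] with downhill=0.27 → w = 0.27
R2: over=0.13, ¬steady=1−0.79=0.21; OR[min(1, a+b)] → w = 0.34
R3: downhill=0.27, over=0.13, steady=0.79; AND[max(0, a+b−1)] → w = 0.00
Rules with consequent 'strong': {R1, R3} → strengths 0.27, 0.00
Aggregate via t-conorm [min(1, a+b)]: 0.27

0.27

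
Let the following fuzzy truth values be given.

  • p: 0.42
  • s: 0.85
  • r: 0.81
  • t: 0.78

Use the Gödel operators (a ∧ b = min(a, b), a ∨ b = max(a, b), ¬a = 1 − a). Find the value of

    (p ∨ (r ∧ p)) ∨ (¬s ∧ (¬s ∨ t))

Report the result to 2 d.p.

r ∧ p = min(a, b) on (0.81, 0.42) = 0.42
p ∨ (r ∧ p) = max(a, b) on (0.42, 0.42) = 0.42
¬s = 1 − 0.85 = 0.15
¬s = 1 − 0.85 = 0.15
¬s ∨ t = max(a, b) on (0.15, 0.78) = 0.78
¬s ∧ (¬s ∨ t) = min(a, b) on (0.15, 0.78) = 0.15
(p ∨ (r ∧ p)) ∨ (¬s ∧ (¬s ∨ t)) = max(a, b) on (0.42, 0.15) = 0.42

0.42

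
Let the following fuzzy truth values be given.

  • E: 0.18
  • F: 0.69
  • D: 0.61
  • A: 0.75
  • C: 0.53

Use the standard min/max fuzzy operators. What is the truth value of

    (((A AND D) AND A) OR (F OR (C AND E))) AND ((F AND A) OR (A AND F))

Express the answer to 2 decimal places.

0.69

A AND D = min(a, b) on (0.75, 0.61) = 0.61
(A AND D) AND A = min(a, b) on (0.61, 0.75) = 0.61
C AND E = min(a, b) on (0.53, 0.18) = 0.18
F OR (C AND E) = max(a, b) on (0.69, 0.18) = 0.69
((A AND D) AND A) OR (F OR (C AND E)) = max(a, b) on (0.61, 0.69) = 0.69
F AND A = min(a, b) on (0.69, 0.75) = 0.69
A AND F = min(a, b) on (0.75, 0.69) = 0.69
(F AND A) OR (A AND F) = max(a, b) on (0.69, 0.69) = 0.69
(((A AND D) AND A) OR (F OR (C AND E))) AND ((F AND A) OR (A AND F)) = min(a, b) on (0.69, 0.69) = 0.69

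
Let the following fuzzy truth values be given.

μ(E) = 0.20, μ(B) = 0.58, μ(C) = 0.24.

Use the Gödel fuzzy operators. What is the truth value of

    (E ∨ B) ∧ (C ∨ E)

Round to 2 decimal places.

0.24

E ∨ B = max(a, b) on (0.20, 0.58) = 0.58
C ∨ E = max(a, b) on (0.24, 0.20) = 0.24
(E ∨ B) ∧ (C ∨ E) = min(a, b) on (0.58, 0.24) = 0.24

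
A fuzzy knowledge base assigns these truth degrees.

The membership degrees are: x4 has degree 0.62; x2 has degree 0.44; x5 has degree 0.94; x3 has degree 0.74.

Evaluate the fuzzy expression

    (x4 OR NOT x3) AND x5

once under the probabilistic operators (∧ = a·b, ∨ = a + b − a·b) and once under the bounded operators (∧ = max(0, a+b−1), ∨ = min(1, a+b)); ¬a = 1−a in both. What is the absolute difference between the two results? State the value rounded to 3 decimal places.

Under probabilistic:
  NOT x3 = 1 − 0.7400 = 0.2600
  x4 OR NOT x3 = a + b − a·b on (0.6200, 0.2600) = 0.7188
  (x4 OR NOT x3) AND x5 = a·b on (0.7188, 0.9400) = 0.6757
  → value = 0.6757
Under bounded:
  NOT x3 = 1 − 0.74 = 0.26
  x4 OR NOT x3 = min(1, a+b) on (0.62, 0.26) = 0.88
  (x4 OR NOT x3) AND x5 = max(0, a+b−1) on (0.88, 0.94) = 0.82
  → value = 0.8200
|0.6757 − 0.8200| = 0.144

0.144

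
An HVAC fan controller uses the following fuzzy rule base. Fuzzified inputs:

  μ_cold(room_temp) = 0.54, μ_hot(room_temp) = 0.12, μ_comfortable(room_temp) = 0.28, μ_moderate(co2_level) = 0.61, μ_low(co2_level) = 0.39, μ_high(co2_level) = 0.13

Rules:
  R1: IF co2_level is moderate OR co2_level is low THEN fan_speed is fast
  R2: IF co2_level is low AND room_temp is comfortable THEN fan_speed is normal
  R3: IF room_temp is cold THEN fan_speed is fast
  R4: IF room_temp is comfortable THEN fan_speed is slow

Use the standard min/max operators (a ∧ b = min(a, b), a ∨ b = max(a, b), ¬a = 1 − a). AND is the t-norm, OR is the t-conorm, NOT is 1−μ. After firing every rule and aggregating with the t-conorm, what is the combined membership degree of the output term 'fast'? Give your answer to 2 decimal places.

R1: moderate=0.61, low=0.39; OR[max(a, b)] → w = 0.61
R2: low=0.39, comfortable=0.28; AND[min(a, b)] → w = 0.28
R3: cold=0.54 → w = 0.54
R4: comfortable=0.28 → w = 0.28
Rules with consequent 'fast': {R1, R3} → strengths 0.61, 0.54
Aggregate via t-conorm [max(a, b)]: 0.61

0.61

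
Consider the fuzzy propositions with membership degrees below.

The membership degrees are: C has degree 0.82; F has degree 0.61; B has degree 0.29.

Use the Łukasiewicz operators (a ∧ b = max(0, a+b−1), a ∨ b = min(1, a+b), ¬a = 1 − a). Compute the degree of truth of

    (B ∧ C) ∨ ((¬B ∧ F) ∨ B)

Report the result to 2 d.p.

0.72

B ∧ C = max(0, a+b−1) on (0.29, 0.82) = 0.11
¬B = 1 − 0.29 = 0.71
¬B ∧ F = max(0, a+b−1) on (0.71, 0.61) = 0.32
(¬B ∧ F) ∨ B = min(1, a+b) on (0.32, 0.29) = 0.61
(B ∧ C) ∨ ((¬B ∧ F) ∨ B) = min(1, a+b) on (0.11, 0.61) = 0.72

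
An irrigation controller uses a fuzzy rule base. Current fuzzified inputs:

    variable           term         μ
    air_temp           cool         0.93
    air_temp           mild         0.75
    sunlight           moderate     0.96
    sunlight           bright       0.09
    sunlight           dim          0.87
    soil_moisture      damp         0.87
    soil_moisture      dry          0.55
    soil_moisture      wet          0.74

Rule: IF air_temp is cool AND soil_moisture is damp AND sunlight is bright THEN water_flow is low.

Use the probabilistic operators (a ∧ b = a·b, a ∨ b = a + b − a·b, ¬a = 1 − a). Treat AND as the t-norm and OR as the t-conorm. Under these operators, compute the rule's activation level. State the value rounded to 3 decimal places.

firing strength: cool=0.93, damp=0.87, bright=0.09; AND[a·b] → w = 0.0728

0.073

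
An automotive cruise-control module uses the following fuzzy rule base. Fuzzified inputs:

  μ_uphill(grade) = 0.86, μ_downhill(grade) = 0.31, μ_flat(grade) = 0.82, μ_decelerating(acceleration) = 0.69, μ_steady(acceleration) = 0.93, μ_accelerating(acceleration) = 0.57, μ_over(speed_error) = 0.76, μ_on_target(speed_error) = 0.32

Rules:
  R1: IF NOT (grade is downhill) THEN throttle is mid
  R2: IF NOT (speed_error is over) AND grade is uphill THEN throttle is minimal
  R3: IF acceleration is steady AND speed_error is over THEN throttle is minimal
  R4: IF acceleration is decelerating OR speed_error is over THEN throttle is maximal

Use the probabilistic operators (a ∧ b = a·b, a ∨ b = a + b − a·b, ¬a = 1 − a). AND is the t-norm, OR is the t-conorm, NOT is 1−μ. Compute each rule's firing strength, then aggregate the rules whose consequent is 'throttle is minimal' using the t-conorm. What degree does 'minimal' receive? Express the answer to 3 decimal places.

0.767

R1: ¬downhill=1−0.31=0.69 → w = 0.6900
R2: ¬over=1−0.76=0.24, uphill=0.86; AND[a·b] → w = 0.2064
R3: steady=0.93, over=0.76; AND[a·b] → w = 0.7068
R4: decelerating=0.69, over=0.76; OR[a + b − a·b] → w = 0.9256
Rules with consequent 'minimal': {R2, R3} → strengths 0.2064, 0.7068
Aggregate via t-conorm [a + b − a·b]: 0.7673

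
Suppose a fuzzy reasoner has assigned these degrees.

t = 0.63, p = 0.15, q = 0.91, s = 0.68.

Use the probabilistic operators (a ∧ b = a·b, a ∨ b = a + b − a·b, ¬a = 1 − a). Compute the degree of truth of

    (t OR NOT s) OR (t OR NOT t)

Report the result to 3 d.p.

0.941

NOT s = 1 − 0.6800 = 0.3200
t OR NOT s = a + b − a·b on (0.6300, 0.3200) = 0.7484
NOT t = 1 − 0.6300 = 0.3700
t OR NOT t = a + b − a·b on (0.6300, 0.3700) = 0.7669
(t OR NOT s) OR (t OR NOT t) = a + b − a·b on (0.7484, 0.7669) = 0.9414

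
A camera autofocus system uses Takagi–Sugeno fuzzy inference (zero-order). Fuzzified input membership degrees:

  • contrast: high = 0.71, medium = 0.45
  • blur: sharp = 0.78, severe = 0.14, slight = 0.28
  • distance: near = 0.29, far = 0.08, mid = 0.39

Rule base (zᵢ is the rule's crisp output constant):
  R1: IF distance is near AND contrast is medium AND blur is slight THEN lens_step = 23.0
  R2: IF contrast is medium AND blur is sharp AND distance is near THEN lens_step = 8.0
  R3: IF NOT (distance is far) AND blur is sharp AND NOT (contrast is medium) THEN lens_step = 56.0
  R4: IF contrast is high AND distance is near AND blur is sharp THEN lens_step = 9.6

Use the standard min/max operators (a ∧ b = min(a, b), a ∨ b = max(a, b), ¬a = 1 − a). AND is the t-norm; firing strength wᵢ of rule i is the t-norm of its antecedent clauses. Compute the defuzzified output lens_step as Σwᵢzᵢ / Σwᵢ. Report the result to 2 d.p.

30.03

R1 (z=23.0): near=0.29, medium=0.45, slight=0.28; AND[min(a, b)] → w = 0.28
R2 (z=8.0): medium=0.45, sharp=0.78, near=0.29; AND[min(a, b)] → w = 0.29
R3 (z=56.0): ¬far=1−0.08=0.92, sharp=0.78, ¬medium=1−0.45=0.55; AND[min(a, b)] → w = 0.55
R4 (z=9.6): high=0.71, near=0.29, sharp=0.78; AND[min(a, b)] → w = 0.29
Weighted average = (0.28·23.0 + 0.29·8.0 + 0.55·56.0 + 0.29·9.6) / (0.28 + 0.29 + 0.55 + 0.29)
  = 42.3440 / 1.4100 = 30.03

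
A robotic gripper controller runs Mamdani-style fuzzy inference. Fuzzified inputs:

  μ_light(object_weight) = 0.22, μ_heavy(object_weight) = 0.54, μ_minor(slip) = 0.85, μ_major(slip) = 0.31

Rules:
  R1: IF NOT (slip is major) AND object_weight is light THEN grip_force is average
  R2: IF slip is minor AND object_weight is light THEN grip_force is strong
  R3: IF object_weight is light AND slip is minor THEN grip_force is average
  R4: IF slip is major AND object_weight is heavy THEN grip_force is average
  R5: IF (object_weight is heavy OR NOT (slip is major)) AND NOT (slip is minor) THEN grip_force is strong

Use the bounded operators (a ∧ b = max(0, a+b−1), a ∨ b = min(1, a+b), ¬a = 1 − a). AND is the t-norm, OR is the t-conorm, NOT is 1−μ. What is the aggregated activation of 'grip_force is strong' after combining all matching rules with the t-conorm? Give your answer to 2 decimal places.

R1: ¬major=1−0.31=0.69, light=0.22; AND[max(0, a+b−1)] → w = 0.00
R2: minor=0.85, light=0.22; AND[max(0, a+b−1)] → w = 0.07
R3: light=0.22, minor=0.85; AND[max(0, a+b−1)] → w = 0.07
R4: major=0.31, heavy=0.54; AND[max(0, a+b−1)] → w = 0.00
R5: (heavy=0.54 OR ¬major=1−0.31=0.69) = 1.00; AND[max(0, a+b−1)] with ¬minor=1−0.85=0.15 → w = 0.15
Rules with consequent 'strong': {R2, R5} → strengths 0.07, 0.15
Aggregate via t-conorm [min(1, a+b)]: 0.22

0.22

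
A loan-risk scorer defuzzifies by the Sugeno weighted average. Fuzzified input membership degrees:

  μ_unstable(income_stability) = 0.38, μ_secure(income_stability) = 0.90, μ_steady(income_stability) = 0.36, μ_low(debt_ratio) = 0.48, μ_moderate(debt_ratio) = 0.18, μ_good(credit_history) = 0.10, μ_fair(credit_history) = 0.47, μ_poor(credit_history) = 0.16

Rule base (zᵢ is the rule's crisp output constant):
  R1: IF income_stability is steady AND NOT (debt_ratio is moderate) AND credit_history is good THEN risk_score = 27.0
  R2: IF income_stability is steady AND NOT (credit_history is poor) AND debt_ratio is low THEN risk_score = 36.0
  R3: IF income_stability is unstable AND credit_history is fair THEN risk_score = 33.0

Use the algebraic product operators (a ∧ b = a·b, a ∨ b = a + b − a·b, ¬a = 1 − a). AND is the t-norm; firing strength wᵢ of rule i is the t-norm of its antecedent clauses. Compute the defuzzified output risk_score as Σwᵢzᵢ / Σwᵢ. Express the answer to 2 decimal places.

33.73

R1 (z=27.0): steady=0.36, ¬moderate=1−0.18=0.82, good=0.10; AND[a·b] → w = 0.0295
R2 (z=36.0): steady=0.36, ¬poor=1−0.16=0.84, low=0.48; AND[a·b] → w = 0.1452
R3 (z=33.0): unstable=0.38, fair=0.47; AND[a·b] → w = 0.1786
Weighted average = (0.0295·27.0 + 0.1452·36.0 + 0.1786·33.0) / (0.0295 + 0.1452 + 0.1786)
  = 11.9163 / 0.3533 = 33.73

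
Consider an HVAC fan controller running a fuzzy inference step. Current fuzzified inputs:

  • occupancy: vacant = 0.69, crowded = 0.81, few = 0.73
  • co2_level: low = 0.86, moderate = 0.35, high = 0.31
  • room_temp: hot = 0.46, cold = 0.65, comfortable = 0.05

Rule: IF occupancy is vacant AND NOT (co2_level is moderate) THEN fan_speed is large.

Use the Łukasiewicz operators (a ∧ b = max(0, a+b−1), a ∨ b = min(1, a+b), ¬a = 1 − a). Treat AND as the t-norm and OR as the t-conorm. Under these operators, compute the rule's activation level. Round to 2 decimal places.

firing strength: vacant=0.69, ¬moderate=1−0.35=0.65; AND[max(0, a+b−1)] → w = 0.34

0.34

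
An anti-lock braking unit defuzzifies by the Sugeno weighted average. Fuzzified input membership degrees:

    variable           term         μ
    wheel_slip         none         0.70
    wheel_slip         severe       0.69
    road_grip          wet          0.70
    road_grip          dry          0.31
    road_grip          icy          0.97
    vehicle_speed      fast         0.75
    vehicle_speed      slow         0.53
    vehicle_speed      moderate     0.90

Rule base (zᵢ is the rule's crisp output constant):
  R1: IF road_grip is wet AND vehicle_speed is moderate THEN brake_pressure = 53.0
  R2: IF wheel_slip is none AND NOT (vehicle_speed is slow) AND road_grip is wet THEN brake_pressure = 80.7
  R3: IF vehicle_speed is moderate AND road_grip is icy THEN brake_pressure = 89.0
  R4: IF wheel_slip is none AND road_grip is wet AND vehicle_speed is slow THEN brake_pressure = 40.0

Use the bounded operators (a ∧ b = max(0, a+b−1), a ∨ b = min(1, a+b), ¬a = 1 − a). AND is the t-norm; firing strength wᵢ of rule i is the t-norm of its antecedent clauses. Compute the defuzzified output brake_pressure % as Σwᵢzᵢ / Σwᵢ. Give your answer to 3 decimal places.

74.306

R1 (z=53.0): wet=0.70, moderate=0.90; AND[max(0, a+b−1)] → w = 0.60
R2 (z=80.7): none=0.70, ¬slow=1−0.53=0.47, wet=0.70; AND[max(0, a+b−1)] → w = 0.00
R3 (z=89.0): moderate=0.90, icy=0.97; AND[max(0, a+b−1)] → w = 0.87
R4 (z=40.0): none=0.70, wet=0.70, slow=0.53; AND[max(0, a+b−1)] → w = 0.00
Weighted average = (0.60·53.0 + 0.00·80.7 + 0.87·89.0 + 0.00·40.0) / (0.60 + 0.00 + 0.87 + 0.00)
  = 109.2300 / 1.4700 = 74.306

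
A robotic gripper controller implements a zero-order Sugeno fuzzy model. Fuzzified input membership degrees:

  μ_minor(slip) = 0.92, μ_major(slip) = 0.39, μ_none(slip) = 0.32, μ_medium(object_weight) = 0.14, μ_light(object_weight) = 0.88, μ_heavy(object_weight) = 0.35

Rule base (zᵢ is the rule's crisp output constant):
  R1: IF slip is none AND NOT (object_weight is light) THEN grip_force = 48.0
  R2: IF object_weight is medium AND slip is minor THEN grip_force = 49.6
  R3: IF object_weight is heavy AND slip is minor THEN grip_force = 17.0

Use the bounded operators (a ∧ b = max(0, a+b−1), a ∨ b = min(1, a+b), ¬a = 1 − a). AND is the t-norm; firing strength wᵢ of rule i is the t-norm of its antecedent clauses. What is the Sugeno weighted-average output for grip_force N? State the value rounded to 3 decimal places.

22.927

R1 (z=48.0): none=0.32, ¬light=1−0.88=0.12; AND[max(0, a+b−1)] → w = 0.00
R2 (z=49.6): medium=0.14, minor=0.92; AND[max(0, a+b−1)] → w = 0.06
R3 (z=17.0): heavy=0.35, minor=0.92; AND[max(0, a+b−1)] → w = 0.27
Weighted average = (0.00·48.0 + 0.06·49.6 + 0.27·17.0) / (0.00 + 0.06 + 0.27)
  = 7.5660 / 0.3300 = 22.927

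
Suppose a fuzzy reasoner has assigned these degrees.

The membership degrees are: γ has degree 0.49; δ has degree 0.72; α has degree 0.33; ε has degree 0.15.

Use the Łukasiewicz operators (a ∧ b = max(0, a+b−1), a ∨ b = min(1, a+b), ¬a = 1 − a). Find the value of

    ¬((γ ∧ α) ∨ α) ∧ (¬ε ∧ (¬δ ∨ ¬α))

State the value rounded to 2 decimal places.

γ ∧ α = max(0, a+b−1) on (0.49, 0.33) = 0.00
(γ ∧ α) ∨ α = min(1, a+b) on (0.00, 0.33) = 0.33
¬((γ ∧ α) ∨ α) = 1 − 0.33 = 0.67
¬ε = 1 − 0.15 = 0.85
¬δ = 1 − 0.72 = 0.28
¬α = 1 − 0.33 = 0.67
¬δ ∨ ¬α = min(1, a+b) on (0.28, 0.67) = 0.95
¬ε ∧ (¬δ ∨ ¬α) = max(0, a+b−1) on (0.85, 0.95) = 0.80
¬((γ ∧ α) ∨ α) ∧ (¬ε ∧ (¬δ ∨ ¬α)) = max(0, a+b−1) on (0.67, 0.80) = 0.47

0.47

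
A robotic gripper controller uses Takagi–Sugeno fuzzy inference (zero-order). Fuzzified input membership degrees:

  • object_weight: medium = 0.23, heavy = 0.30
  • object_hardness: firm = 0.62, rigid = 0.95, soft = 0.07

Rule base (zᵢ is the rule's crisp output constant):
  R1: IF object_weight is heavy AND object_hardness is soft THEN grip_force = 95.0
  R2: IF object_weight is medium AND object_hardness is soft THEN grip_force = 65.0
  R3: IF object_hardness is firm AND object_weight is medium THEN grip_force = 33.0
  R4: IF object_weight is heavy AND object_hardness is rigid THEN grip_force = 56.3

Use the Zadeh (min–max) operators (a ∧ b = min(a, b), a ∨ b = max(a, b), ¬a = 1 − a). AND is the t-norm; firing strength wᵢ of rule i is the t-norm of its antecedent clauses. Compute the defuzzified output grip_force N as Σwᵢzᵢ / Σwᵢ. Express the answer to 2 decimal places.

R1 (z=95.0): heavy=0.30, soft=0.07; AND[min(a, b)] → w = 0.07
R2 (z=65.0): medium=0.23, soft=0.07; AND[min(a, b)] → w = 0.07
R3 (z=33.0): firm=0.62, medium=0.23; AND[min(a, b)] → w = 0.23
R4 (z=56.3): heavy=0.30, rigid=0.95; AND[min(a, b)] → w = 0.30
Weighted average = (0.07·95.0 + 0.07·65.0 + 0.23·33.0 + 0.30·56.3) / (0.07 + 0.07 + 0.23 + 0.30)
  = 35.6800 / 0.6700 = 53.25

53.25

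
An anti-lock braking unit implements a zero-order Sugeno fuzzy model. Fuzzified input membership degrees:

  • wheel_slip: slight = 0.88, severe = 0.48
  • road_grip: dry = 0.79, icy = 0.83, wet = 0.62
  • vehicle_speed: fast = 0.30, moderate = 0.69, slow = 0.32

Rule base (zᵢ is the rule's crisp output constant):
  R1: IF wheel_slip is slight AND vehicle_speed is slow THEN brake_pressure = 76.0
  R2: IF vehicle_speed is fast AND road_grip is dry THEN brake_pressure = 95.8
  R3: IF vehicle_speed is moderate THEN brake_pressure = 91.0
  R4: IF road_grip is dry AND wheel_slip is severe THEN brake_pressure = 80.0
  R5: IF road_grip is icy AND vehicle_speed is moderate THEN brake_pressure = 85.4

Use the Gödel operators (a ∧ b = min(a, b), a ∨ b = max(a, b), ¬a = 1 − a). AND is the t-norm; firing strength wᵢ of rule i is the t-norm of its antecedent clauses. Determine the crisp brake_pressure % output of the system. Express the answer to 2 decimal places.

R1 (z=76.0): slight=0.88, slow=0.32; AND[min(a, b)] → w = 0.32
R2 (z=95.8): fast=0.30, dry=0.79; AND[min(a, b)] → w = 0.30
R3 (z=91.0): moderate=0.69 → w = 0.69
R4 (z=80.0): dry=0.79, severe=0.48; AND[min(a, b)] → w = 0.48
R5 (z=85.4): icy=0.83, moderate=0.69; AND[min(a, b)] → w = 0.69
Weighted average = (0.32·76.0 + 0.30·95.8 + 0.69·91.0 + 0.48·80.0 + 0.69·85.4) / (0.32 + 0.30 + 0.69 + 0.48 + 0.69)
  = 213.1760 / 2.4800 = 85.96

85.96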